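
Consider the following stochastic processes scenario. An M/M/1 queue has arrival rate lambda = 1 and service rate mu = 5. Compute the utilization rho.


rho = lambda/mu
= 1/5
= 0.2000

0.2000


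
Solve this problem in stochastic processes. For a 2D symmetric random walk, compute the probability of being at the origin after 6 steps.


P = C(6,3)^2 / 4^6
= 20^2 / 4096
= 400 / 4096
= 0.0977

0.0977


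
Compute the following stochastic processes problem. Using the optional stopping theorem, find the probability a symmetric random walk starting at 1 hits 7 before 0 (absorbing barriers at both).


By optional stopping theorem: E(M at tau) = M(0) = 1
P(hit 7)*7 + P(hit 0)*0 = 1
P(hit 7) = (1 - 0)/(7 - 0) = 1/7 = 0.1429

0.1429


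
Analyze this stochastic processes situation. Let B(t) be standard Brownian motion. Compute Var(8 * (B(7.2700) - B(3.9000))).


Var(alpha*(B(t)-B(s))) = alpha^2 * (t-s)
= 8^2 * (7.2700 - 3.9000)
= 64 * 3.3700
= 215.6800

215.6800


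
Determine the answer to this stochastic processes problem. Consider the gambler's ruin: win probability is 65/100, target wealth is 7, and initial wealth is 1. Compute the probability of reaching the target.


Gambler's ruin formula:
r = q/p = 0.3500/0.6500 = 0.5385
P(win) = (1 - r^i)/(1 - r^N)
= (1 - 0.5385^1)/(1 - 0.5385^7)
= 0.4677

0.4677


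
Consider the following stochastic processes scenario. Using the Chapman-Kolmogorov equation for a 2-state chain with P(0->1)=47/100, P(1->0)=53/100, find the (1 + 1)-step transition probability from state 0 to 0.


P^2 = P^1 * P^1
Computing via matrix multiplication of the transition matrix.
Entry (0,0) of P^2 = 0.5300

0.5300


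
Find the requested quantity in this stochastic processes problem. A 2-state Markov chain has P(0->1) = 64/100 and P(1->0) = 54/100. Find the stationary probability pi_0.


Stationary distribution: pi_0 = p10/(p01+p10), pi_1 = p01/(p01+p10)
p01 = 0.6400, p10 = 0.5400
pi_0 = 0.4576

0.4576


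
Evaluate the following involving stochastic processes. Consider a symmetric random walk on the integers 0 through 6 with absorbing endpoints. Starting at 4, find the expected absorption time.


For symmetric RW on 0,...,N with absorbing barriers, E(i) = i*(N-i)
E(4) = 4 * 2 = 8

8


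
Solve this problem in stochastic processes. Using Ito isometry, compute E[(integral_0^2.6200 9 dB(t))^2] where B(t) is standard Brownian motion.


By Ito isometry: E[(int f dB)^2] = int f^2 dt
= 9^2 * 2.6200
= 81 * 2.6200 = 212.2200

212.2200


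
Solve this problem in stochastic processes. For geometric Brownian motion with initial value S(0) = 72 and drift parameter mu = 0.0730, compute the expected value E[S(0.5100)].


E[S(t)] = S(0) * exp(mu * t)
= 72 * exp(0.0730 * 0.5100)
= 72 * 1.0379
= 74.7311

74.7311


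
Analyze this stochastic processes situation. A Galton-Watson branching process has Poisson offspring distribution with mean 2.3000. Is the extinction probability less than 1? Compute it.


Since mu = 2.3000 > 1, extinction prob q < 1.
Solve s = exp(mu*(s-1)) iteratively.
q = 0.1376

0.1376


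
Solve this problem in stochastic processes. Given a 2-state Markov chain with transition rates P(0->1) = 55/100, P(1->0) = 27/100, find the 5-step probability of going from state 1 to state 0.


Computing P^5 by matrix multiplication.
P = [[0.4500, 0.5500], [0.2700, 0.7300]]
After raising P to the power 5:
P^5(1,0) = 0.3292

0.3292


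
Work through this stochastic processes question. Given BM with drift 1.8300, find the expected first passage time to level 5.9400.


Expected first passage time = a/mu
= 5.9400/1.8300
= 3.2459

3.2459


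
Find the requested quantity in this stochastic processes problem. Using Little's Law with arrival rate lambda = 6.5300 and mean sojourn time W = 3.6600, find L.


Little's Law: L = lambda * W
= 6.5300 * 3.6600
= 23.8998

23.8998


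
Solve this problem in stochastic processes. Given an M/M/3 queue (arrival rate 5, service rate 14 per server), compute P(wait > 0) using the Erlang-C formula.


a = lambda/mu = 0.3571
rho = a/c = 0.1190
Erlang-C formula applied:
C(c,a) = 0.0060

0.0060


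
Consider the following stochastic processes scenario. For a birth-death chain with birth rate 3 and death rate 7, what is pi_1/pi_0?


For birth-death process, pi_n/pi_0 = (lambda/mu)^n
= (3/7)^1
= 0.4286

0.4286


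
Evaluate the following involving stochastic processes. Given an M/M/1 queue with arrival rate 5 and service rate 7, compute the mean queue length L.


rho = 5/7 = 0.7143
L = rho/(1-rho)
= 0.7143/0.2857
= 2.5000

2.5000


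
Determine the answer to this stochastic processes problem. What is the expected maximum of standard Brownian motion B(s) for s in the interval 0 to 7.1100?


E(max B(s)) = sqrt(2t/pi)
= sqrt(2*7.1100/pi)
= sqrt(4.5264)
= 2.1275

2.1275


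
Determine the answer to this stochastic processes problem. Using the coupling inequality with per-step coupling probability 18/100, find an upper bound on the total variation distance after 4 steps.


TV distance bound <= (1-delta)^n
= (1 - 0.1800)^4
= 0.8200^4
= 0.4521

0.4521


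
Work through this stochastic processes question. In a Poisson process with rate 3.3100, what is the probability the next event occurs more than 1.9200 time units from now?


P(X > t) = exp(-lambda * t)
= exp(-3.3100 * 1.9200)
= exp(-6.3552) = 0.0017

0.0017


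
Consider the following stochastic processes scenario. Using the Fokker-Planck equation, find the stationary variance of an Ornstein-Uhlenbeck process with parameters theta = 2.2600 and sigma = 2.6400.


Stationary variance = sigma^2 / (2*theta)
= 2.6400^2 / (2*2.2600)
= 6.9696 / 4.5200
= 1.5419

1.5419


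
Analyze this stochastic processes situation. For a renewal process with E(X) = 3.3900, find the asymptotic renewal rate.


Long-run renewal rate = 1/E(X)
= 1/3.3900
= 0.2950

0.2950


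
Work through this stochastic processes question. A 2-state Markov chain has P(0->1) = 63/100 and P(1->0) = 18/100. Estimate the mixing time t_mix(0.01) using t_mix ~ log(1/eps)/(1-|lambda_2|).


lambda_2 = |1 - p01 - p10| = |1 - 0.6300 - 0.1800| = 0.1900
t_mix ~ log(1/eps)/(1 - |lambda_2|)
= log(100)/(1 - 0.1900) = 4.6052/0.8100
= 5.6854

5.6854


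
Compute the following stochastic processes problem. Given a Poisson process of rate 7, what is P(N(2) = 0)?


P(N(t)=k) = (lambda*t)^k * exp(-lambda*t) / k!
lambda*t = 14
= 14^0 * exp(-14) / 0!
= 1 * 8.3153e-07 / 1
= 8.3153e-07

8.3153e-07


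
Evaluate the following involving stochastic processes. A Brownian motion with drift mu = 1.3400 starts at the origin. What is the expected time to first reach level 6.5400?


Expected first passage time = a/mu
= 6.5400/1.3400
= 4.8806

4.8806


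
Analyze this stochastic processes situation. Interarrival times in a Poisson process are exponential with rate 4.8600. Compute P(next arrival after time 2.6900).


P(X > t) = exp(-lambda * t)
= exp(-4.8600 * 2.6900)
= exp(-13.0734) = 2.1004e-06

2.1004e-06


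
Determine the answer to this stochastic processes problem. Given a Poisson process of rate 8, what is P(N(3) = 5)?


P(N(t)=k) = (lambda*t)^k * exp(-lambda*t) / k!
lambda*t = 24
= 24^5 * exp(-24) / 5!
= 7962624 * 3.7751e-11 / 120
= 2.5050e-06

2.5050e-06


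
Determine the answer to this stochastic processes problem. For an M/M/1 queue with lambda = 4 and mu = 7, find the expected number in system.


rho = 4/7 = 0.5714
L = rho/(1-rho)
= 0.5714/0.4286
= 1.3333

1.3333


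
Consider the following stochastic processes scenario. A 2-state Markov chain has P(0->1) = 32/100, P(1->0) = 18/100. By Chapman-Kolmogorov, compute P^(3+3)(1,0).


P^6 = P^3 * P^3
Computing via matrix multiplication of the transition matrix.
Entry (1,0) of P^6 = 0.3544

0.3544


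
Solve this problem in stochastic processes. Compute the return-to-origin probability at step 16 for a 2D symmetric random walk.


P = C(16,8)^2 / 4^16
= 12870^2 / 4294967296
= 165636900 / 4294967296
= 0.0386

0.0386


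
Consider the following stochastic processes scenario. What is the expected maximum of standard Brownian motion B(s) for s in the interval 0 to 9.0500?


E(max B(s)) = sqrt(2t/pi)
= sqrt(2*9.0500/pi)
= sqrt(5.7614)
= 2.4003

2.4003


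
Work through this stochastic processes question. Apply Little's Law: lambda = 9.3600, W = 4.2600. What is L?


Little's Law: L = lambda * W
= 9.3600 * 4.2600
= 39.8736

39.8736


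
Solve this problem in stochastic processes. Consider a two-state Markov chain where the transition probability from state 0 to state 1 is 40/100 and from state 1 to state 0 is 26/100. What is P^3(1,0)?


Computing P^3 by matrix multiplication.
P = [[0.6000, 0.4000], [0.2600, 0.7400]]
After raising P to the power 3:
P^3(1,0) = 0.3785

0.3785


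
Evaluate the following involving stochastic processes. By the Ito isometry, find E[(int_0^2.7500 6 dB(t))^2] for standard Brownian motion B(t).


By Ito isometry: E[(int f dB)^2] = int f^2 dt
= 6^2 * 2.7500
= 36 * 2.7500 = 99.0000

99.0000


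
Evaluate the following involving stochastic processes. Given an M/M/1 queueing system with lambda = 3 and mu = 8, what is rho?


rho = lambda/mu
= 3/8
= 0.3750

0.3750


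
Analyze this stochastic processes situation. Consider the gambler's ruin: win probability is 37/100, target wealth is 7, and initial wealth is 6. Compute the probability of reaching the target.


Gambler's ruin formula:
r = q/p = 0.6300/0.3700 = 1.7027
P(win) = (1 - r^i)/(1 - r^N)
= (1 - 1.7027^6)/(1 - 1.7027^7)
= 0.5771

0.5771


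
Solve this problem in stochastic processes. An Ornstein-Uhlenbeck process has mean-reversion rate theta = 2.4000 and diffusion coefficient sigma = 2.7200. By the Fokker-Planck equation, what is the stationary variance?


Stationary variance = sigma^2 / (2*theta)
= 2.7200^2 / (2*2.4000)
= 7.3984 / 4.8000
= 1.5413

1.5413


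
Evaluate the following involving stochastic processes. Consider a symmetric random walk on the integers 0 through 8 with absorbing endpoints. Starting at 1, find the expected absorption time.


For symmetric RW on 0,...,N with absorbing barriers, E(i) = i*(N-i)
E(1) = 1 * 7 = 7

7


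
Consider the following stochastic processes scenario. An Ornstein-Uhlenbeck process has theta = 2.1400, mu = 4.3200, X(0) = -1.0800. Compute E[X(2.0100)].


E[X(t)] = mu + (X(0) - mu)*exp(-theta*t)
= 4.3200 + (-1.0800 - 4.3200)*exp(-2.1400*2.0100)
= 4.3200 + -5.4000 * 0.0135
= 4.2468

4.2468


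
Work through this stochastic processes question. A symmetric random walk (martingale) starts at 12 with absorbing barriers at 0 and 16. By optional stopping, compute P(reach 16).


By optional stopping theorem: E(M at tau) = M(0) = 12
P(hit 16)*16 + P(hit 0)*0 = 12
P(hit 16) = (12 - 0)/(16 - 0) = 3/4 = 0.7500

0.7500


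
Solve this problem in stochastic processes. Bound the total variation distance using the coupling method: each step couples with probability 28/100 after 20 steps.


TV distance bound <= (1-delta)^n
= (1 - 0.2800)^20
= 0.7200^20
= 0.0014

0.0014


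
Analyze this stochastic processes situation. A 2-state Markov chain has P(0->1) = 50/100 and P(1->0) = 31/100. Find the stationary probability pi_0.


Stationary distribution: pi_0 = p10/(p01+p10), pi_1 = p01/(p01+p10)
p01 = 0.5000, p10 = 0.3100
pi_0 = 0.3827

0.3827


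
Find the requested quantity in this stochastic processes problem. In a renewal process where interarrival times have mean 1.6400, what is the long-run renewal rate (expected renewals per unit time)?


Long-run renewal rate = 1/E(X)
= 1/1.6400
= 0.6098

0.6098


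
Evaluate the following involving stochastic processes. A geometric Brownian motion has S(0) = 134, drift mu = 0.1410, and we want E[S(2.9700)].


E[S(t)] = S(0) * exp(mu * t)
= 134 * exp(0.1410 * 2.9700)
= 134 * 1.5201
= 203.6922

203.6922


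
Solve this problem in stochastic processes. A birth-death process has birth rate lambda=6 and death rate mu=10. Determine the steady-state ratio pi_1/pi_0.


For birth-death process, pi_n/pi_0 = (lambda/mu)^n
= (6/10)^1
= 0.6000

0.6000


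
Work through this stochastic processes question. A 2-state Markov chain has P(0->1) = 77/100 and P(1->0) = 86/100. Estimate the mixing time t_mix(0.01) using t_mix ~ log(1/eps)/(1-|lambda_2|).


lambda_2 = |1 - p01 - p10| = |1 - 0.7700 - 0.8600| = 0.6300
t_mix ~ log(1/eps)/(1 - |lambda_2|)
= log(100)/(1 - 0.6300) = 4.6052/0.3700
= 12.4464

12.4464


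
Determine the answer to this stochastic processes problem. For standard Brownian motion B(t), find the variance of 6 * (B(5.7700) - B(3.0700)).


Var(alpha*(B(t)-B(s))) = alpha^2 * (t-s)
= 6^2 * (5.7700 - 3.0700)
= 36 * 2.7000
= 97.2000

97.2000


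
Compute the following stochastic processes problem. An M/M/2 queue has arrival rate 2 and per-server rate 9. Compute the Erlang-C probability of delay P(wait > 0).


a = lambda/mu = 0.2222
rho = a/c = 0.1111
Erlang-C formula applied:
C(c,a) = 0.0222

0.0222


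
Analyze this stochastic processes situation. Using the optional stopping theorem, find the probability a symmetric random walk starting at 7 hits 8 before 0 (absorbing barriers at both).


By optional stopping theorem: E(M at tau) = M(0) = 7
P(hit 8)*8 + P(hit 0)*0 = 7
P(hit 8) = (7 - 0)/(8 - 0) = 7/8 = 0.8750

0.8750


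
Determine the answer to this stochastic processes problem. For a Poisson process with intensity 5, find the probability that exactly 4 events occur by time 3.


P(N(t)=k) = (lambda*t)^k * exp(-lambda*t) / k!
lambda*t = 15
= 15^4 * exp(-15) / 4!
= 50625 * 3.0590e-07 / 24
= 6.4526e-04

6.4526e-04


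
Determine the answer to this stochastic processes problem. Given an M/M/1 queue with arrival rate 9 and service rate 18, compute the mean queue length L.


rho = 9/18 = 0.5000
L = rho/(1-rho)
= 0.5000/0.5000
= 1.0000

1.0000


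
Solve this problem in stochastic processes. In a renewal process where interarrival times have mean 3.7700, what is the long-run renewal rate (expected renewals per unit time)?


Long-run renewal rate = 1/E(X)
= 1/3.7700
= 0.2653

0.2653


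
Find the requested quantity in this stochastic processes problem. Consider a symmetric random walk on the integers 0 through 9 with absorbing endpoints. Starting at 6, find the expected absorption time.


For symmetric RW on 0,...,N with absorbing barriers, E(i) = i*(N-i)
E(6) = 6 * 3 = 18

18


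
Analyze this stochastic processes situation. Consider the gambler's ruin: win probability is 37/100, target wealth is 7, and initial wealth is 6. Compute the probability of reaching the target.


Gambler's ruin formula:
r = q/p = 0.6300/0.3700 = 1.7027
P(win) = (1 - r^i)/(1 - r^N)
= (1 - 1.7027^6)/(1 - 1.7027^7)
= 0.5771

0.5771


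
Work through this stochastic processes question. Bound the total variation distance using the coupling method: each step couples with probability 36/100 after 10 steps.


TV distance bound <= (1-delta)^n
= (1 - 0.3600)^10
= 0.6400^10
= 0.0115

0.0115


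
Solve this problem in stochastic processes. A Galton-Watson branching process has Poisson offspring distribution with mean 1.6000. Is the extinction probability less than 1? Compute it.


Since mu = 1.6000 > 1, extinction prob q < 1.
Solve s = exp(mu*(s-1)) iteratively.
q = 0.3580

0.3580


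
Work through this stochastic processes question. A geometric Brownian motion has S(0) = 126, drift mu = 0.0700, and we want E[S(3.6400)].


E[S(t)] = S(0) * exp(mu * t)
= 126 * exp(0.0700 * 3.6400)
= 126 * 1.2902
= 162.5656

162.5656


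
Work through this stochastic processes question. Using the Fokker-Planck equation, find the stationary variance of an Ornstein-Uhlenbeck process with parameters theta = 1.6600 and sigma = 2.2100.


Stationary variance = sigma^2 / (2*theta)
= 2.2100^2 / (2*1.6600)
= 4.8841 / 3.3200
= 1.4711

1.4711


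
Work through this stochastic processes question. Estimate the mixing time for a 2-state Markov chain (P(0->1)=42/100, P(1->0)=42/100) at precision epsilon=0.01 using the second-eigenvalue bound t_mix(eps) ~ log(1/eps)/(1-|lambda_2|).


lambda_2 = |1 - p01 - p10| = |1 - 0.4200 - 0.4200| = 0.1600
t_mix ~ log(1/eps)/(1 - |lambda_2|)
= log(100)/(1 - 0.1600) = 4.6052/0.8400
= 5.4823

5.4823


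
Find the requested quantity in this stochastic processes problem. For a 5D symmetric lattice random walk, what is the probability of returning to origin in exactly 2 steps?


P(return in 2 steps) = P(reverse first step) = 1/(2d)
= 1/10
= 0.1000

0.1000


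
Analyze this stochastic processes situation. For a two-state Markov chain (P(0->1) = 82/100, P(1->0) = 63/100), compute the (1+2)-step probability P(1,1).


P^3 = P^1 * P^2
Computing via matrix multiplication of the transition matrix.
Entry (1,1) of P^3 = 0.5259

0.5259


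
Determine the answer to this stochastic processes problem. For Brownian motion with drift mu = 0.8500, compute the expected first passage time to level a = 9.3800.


Expected first passage time = a/mu
= 9.3800/0.8500
= 11.0353

11.0353


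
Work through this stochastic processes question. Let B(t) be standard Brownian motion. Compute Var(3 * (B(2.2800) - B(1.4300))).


Var(alpha*(B(t)-B(s))) = alpha^2 * (t-s)
= 3^2 * (2.2800 - 1.4300)
= 9 * 0.8500
= 7.6500

7.6500


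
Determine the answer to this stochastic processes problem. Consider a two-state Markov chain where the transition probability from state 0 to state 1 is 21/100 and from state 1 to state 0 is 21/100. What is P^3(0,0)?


Computing P^3 by matrix multiplication.
P = [[0.7900, 0.2100], [0.2100, 0.7900]]
After raising P to the power 3:
P^3(0,0) = 0.5976

0.5976


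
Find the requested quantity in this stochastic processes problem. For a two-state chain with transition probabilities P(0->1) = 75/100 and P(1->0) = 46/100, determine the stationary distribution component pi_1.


Stationary distribution: pi_0 = p10/(p01+p10), pi_1 = p01/(p01+p10)
p01 = 0.7500, p10 = 0.4600
pi_1 = 0.6198

0.6198


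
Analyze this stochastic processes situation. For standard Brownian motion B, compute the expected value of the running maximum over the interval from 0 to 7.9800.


E(max B(s)) = sqrt(2t/pi)
= sqrt(2*7.9800/pi)
= sqrt(5.0802)
= 2.2539

2.2539


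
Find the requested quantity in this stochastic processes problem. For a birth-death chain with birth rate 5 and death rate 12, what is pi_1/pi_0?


For birth-death process, pi_n/pi_0 = (lambda/mu)^n
= (5/12)^1
= 0.4167

0.4167


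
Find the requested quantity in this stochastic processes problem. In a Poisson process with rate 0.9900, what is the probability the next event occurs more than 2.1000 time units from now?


P(X > t) = exp(-lambda * t)
= exp(-0.9900 * 2.1000)
= exp(-2.0790) = 0.1251

0.1251


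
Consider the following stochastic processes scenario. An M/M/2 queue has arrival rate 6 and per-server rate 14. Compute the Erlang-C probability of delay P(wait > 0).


a = lambda/mu = 0.4286
rho = a/c = 0.2143
Erlang-C formula applied:
C(c,a) = 0.0756

0.0756


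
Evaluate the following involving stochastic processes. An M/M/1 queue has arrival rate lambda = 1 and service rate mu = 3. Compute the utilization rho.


rho = lambda/mu
= 1/3
= 0.3333

0.3333


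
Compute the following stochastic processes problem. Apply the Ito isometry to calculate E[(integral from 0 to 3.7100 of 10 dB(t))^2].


By Ito isometry: E[(int f dB)^2] = int f^2 dt
= 10^2 * 3.7100
= 100 * 3.7100 = 371.0000

371.0000


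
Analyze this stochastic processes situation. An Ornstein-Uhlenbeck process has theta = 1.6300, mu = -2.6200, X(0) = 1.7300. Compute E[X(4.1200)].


E[X(t)] = mu + (X(0) - mu)*exp(-theta*t)
= -2.6200 + (1.7300 - -2.6200)*exp(-1.6300*4.1200)
= -2.6200 + 4.3500 * 0.0012
= -2.6147

-2.6147


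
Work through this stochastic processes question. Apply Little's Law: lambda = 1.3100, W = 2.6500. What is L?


Little's Law: L = lambda * W
= 1.3100 * 2.6500
= 3.4715

3.4715


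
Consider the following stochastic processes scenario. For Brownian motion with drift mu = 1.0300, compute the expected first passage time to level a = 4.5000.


Expected first passage time = a/mu
= 4.5000/1.0300
= 4.3689

4.3689


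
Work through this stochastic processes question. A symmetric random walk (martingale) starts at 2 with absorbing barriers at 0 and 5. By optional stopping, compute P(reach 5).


By optional stopping theorem: E(M at tau) = M(0) = 2
P(hit 5)*5 + P(hit 0)*0 = 2
P(hit 5) = (2 - 0)/(5 - 0) = 2/5 = 0.4000

0.4000


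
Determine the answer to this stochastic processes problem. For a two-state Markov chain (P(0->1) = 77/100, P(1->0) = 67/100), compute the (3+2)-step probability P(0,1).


P^5 = P^3 * P^2
Computing via matrix multiplication of the transition matrix.
Entry (0,1) of P^5 = 0.5435

0.5435


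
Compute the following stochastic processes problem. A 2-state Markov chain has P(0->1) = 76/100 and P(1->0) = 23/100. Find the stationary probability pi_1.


Stationary distribution: pi_0 = p10/(p01+p10), pi_1 = p01/(p01+p10)
p01 = 0.7600, p10 = 0.2300
pi_1 = 0.7677

0.7677


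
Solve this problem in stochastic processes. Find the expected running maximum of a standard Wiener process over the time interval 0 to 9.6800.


E(max B(s)) = sqrt(2t/pi)
= sqrt(2*9.6800/pi)
= sqrt(6.1625)
= 2.4824

2.4824


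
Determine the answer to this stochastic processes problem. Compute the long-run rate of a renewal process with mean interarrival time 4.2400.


Long-run renewal rate = 1/E(X)
= 1/4.2400
= 0.2358

0.2358


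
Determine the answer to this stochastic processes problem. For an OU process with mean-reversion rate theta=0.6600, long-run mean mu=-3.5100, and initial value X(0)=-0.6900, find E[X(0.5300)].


E[X(t)] = mu + (X(0) - mu)*exp(-theta*t)
= -3.5100 + (-0.6900 - -3.5100)*exp(-0.6600*0.5300)
= -3.5100 + 2.8200 * 0.7048
= -1.5224

-1.5224


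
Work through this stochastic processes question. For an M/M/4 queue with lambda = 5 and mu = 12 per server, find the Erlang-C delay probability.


a = lambda/mu = 0.4167
rho = a/c = 0.1042
Erlang-C formula applied:
C(c,a) = 9.2417e-04

9.2417e-04


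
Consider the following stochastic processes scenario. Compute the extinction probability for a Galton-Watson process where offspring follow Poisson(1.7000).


Since mu = 1.7000 > 1, extinction prob q < 1.
Solve s = exp(mu*(s-1)) iteratively.
q = 0.3088

0.3088


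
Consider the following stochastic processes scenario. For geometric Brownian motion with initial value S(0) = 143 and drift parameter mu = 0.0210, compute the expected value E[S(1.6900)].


E[S(t)] = S(0) * exp(mu * t)
= 143 * exp(0.0210 * 1.6900)
= 143 * 1.0361
= 148.1662

148.1662


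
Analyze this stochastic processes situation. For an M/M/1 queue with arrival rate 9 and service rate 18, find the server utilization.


rho = lambda/mu
= 9/18
= 0.5000

0.5000


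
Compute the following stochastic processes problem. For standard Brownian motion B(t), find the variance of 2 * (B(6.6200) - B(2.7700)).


Var(alpha*(B(t)-B(s))) = alpha^2 * (t-s)
= 2^2 * (6.6200 - 2.7700)
= 4 * 3.8500
= 15.4000

15.4000


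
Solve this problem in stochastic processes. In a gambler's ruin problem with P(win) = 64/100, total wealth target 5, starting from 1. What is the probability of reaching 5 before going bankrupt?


Gambler's ruin formula:
r = q/p = 0.3600/0.6400 = 0.5625
P(win) = (1 - r^i)/(1 - r^N)
= (1 - 0.5625^1)/(1 - 0.5625^5)
= 0.4636

0.4636


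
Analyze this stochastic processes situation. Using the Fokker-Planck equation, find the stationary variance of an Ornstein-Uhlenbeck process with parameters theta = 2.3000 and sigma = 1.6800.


Stationary variance = sigma^2 / (2*theta)
= 1.6800^2 / (2*2.3000)
= 2.8224 / 4.6000
= 0.6136

0.6136


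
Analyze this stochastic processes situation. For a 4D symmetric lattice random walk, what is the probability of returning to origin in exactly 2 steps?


P(return in 2 steps) = P(reverse first step) = 1/(2d)
= 1/8
= 0.1250

0.1250


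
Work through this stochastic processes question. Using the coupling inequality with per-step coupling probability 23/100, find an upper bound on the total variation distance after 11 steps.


TV distance bound <= (1-delta)^n
= (1 - 0.2300)^11
= 0.7700^11
= 0.0564

0.0564


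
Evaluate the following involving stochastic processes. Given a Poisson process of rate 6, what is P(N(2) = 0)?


P(N(t)=k) = (lambda*t)^k * exp(-lambda*t) / k!
lambda*t = 12
= 12^0 * exp(-12) / 0!
= 1 * 6.1442e-06 / 1
= 6.1442e-06

6.1442e-06


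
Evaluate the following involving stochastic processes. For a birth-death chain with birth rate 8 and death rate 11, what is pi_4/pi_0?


For birth-death process, pi_n/pi_0 = (lambda/mu)^n
= (8/11)^4
= 0.2798

0.2798


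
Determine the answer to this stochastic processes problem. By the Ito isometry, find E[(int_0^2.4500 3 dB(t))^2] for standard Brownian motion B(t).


By Ito isometry: E[(int f dB)^2] = int f^2 dt
= 3^2 * 2.4500
= 9 * 2.4500 = 22.0500

22.0500


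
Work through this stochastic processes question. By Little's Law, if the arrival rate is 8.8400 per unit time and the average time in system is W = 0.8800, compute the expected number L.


Little's Law: L = lambda * W
= 8.8400 * 0.8800
= 7.7792

7.7792


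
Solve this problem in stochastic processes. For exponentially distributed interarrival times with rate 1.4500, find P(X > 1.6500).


P(X > t) = exp(-lambda * t)
= exp(-1.4500 * 1.6500)
= exp(-2.3925) = 0.0914

0.0914


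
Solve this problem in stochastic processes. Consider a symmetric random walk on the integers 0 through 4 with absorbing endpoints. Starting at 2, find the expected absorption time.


For symmetric RW on 0,...,N with absorbing barriers, E(i) = i*(N-i)
E(2) = 2 * 2 = 4

4


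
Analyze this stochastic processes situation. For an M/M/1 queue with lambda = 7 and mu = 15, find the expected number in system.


rho = 7/15 = 0.4667
L = rho/(1-rho)
= 0.4667/0.5333
= 0.8750

0.8750


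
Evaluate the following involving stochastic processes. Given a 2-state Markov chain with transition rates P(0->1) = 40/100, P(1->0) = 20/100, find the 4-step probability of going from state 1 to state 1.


Computing P^4 by matrix multiplication.
P = [[0.6000, 0.4000], [0.2000, 0.8000]]
After raising P to the power 4:
P^4(1,1) = 0.6752

0.6752


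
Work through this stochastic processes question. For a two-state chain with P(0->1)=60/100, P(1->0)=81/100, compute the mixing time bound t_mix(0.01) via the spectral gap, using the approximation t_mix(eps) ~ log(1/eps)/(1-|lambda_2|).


lambda_2 = |1 - p01 - p10| = |1 - 0.6000 - 0.8100| = 0.4100
t_mix ~ log(1/eps)/(1 - |lambda_2|)
= log(100)/(1 - 0.4100) = 4.6052/0.5900
= 7.8054

7.8054


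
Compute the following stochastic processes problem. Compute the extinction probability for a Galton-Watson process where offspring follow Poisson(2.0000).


Since mu = 2.0000 > 1, extinction prob q < 1.
Solve s = exp(mu*(s-1)) iteratively.
q = 0.2032

0.2032


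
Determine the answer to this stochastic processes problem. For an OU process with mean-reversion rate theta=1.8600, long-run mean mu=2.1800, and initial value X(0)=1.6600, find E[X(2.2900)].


E[X(t)] = mu + (X(0) - mu)*exp(-theta*t)
= 2.1800 + (1.6600 - 2.1800)*exp(-1.8600*2.2900)
= 2.1800 + -0.5200 * 0.0141
= 2.1727

2.1727


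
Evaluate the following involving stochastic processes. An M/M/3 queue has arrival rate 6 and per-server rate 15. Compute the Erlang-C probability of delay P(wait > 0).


a = lambda/mu = 0.4000
rho = a/c = 0.1333
Erlang-C formula applied:
C(c,a) = 0.0082

0.0082


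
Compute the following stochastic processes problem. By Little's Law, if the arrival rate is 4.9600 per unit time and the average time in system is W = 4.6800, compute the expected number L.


Little's Law: L = lambda * W
= 4.9600 * 4.6800
= 23.2128

23.2128


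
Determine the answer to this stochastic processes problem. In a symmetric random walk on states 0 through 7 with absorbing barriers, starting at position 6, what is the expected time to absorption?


For symmetric RW on 0,...,N with absorbing barriers, E(i) = i*(N-i)
E(6) = 6 * 1 = 6

6


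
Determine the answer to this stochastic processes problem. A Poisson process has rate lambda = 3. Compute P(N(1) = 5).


P(N(t)=k) = (lambda*t)^k * exp(-lambda*t) / k!
lambda*t = 3
= 3^5 * exp(-3) / 5!
= 243 * 0.0498 / 120
= 0.1008

0.1008


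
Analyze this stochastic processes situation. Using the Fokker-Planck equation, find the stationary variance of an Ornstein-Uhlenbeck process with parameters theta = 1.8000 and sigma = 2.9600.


Stationary variance = sigma^2 / (2*theta)
= 2.9600^2 / (2*1.8000)
= 8.7616 / 3.6000
= 2.4338

2.4338


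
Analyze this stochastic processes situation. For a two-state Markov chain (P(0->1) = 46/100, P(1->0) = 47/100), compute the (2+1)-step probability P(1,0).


P^3 = P^2 * P^1
Computing via matrix multiplication of the transition matrix.
Entry (1,0) of P^3 = 0.5052

0.5052


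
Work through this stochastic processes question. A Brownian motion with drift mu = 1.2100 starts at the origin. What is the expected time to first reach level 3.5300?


Expected first passage time = a/mu
= 3.5300/1.2100
= 2.9174

2.9174


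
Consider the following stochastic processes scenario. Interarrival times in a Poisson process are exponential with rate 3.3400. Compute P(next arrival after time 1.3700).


P(X > t) = exp(-lambda * t)
= exp(-3.3400 * 1.3700)
= exp(-4.5758) = 0.0103

0.0103


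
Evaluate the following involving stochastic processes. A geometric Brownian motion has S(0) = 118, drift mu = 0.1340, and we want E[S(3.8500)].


E[S(t)] = S(0) * exp(mu * t)
= 118 * exp(0.1340 * 3.8500)
= 118 * 1.6751
= 197.6672

197.6672


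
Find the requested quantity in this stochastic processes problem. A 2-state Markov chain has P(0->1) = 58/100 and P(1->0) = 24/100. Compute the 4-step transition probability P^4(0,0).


Computing P^4 by matrix multiplication.
P = [[0.4200, 0.5800], [0.2400, 0.7600]]
After raising P to the power 4:
P^4(0,0) = 0.2934

0.2934


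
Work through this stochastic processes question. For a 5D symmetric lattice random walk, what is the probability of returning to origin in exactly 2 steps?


P(return in 2 steps) = P(reverse first step) = 1/(2d)
= 1/10
= 0.1000

0.1000


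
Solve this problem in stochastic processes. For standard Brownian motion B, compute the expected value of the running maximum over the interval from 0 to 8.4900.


E(max B(s)) = sqrt(2t/pi)
= sqrt(2*8.4900/pi)
= sqrt(5.4049)
= 2.3248

2.3248


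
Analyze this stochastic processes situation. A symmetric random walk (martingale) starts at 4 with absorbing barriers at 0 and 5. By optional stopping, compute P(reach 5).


By optional stopping theorem: E(M at tau) = M(0) = 4
P(hit 5)*5 + P(hit 0)*0 = 4
P(hit 5) = (4 - 0)/(5 - 0) = 4/5 = 0.8000

0.8000


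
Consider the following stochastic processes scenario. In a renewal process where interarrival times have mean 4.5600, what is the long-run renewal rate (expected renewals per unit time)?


Long-run renewal rate = 1/E(X)
= 1/4.5600
= 0.2193

0.2193


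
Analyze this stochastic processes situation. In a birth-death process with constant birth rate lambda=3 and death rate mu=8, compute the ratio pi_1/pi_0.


For birth-death process, pi_n/pi_0 = (lambda/mu)^n
= (3/8)^1
= 0.3750

0.3750


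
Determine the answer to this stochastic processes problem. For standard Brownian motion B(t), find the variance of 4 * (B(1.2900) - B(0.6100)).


Var(alpha*(B(t)-B(s))) = alpha^2 * (t-s)
= 4^2 * (1.2900 - 0.6100)
= 16 * 0.6800
= 10.8800

10.8800


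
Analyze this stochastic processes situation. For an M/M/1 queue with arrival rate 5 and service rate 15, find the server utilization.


rho = lambda/mu
= 5/15
= 0.3333

0.3333


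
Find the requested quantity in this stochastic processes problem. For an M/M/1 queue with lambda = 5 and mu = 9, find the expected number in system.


rho = 5/9 = 0.5556
L = rho/(1-rho)
= 0.5556/0.4444
= 1.2500

1.2500


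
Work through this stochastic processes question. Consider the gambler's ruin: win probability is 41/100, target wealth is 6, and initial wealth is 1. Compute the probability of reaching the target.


Gambler's ruin formula:
r = q/p = 0.5900/0.4100 = 1.4390
P(win) = (1 - r^i)/(1 - r^N)
= (1 - 1.4390^1)/(1 - 1.4390^6)
= 0.0557

0.0557


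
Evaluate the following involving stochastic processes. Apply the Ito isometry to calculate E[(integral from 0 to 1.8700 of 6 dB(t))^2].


By Ito isometry: E[(int f dB)^2] = int f^2 dt
= 6^2 * 1.8700
= 36 * 1.8700 = 67.3200

67.3200


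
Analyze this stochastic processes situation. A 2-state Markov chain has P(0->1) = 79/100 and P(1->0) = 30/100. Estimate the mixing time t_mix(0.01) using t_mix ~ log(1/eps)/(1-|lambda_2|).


lambda_2 = |1 - p01 - p10| = |1 - 0.7900 - 0.3000| = 0.0900
t_mix ~ log(1/eps)/(1 - |lambda_2|)
= log(100)/(1 - 0.0900) = 4.6052/0.9100
= 5.0606

5.0606


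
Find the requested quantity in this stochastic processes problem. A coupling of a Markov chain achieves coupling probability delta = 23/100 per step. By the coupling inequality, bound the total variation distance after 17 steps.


TV distance bound <= (1-delta)^n
= (1 - 0.2300)^17
= 0.7700^17
= 0.0118

0.0118


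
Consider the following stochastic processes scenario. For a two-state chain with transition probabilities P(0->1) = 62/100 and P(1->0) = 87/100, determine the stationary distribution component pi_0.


Stationary distribution: pi_0 = p10/(p01+p10), pi_1 = p01/(p01+p10)
p01 = 0.6200, p10 = 0.8700
pi_0 = 0.5839

0.5839


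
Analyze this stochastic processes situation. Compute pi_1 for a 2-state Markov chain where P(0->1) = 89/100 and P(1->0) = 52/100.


Stationary distribution: pi_0 = p10/(p01+p10), pi_1 = p01/(p01+p10)
p01 = 0.8900, p10 = 0.5200
pi_1 = 0.6312

0.6312


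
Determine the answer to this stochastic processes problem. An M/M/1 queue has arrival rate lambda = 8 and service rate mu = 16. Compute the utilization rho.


rho = lambda/mu
= 8/16
= 0.5000

0.5000


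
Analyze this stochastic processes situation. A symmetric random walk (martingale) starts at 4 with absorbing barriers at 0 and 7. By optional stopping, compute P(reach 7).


By optional stopping theorem: E(M at tau) = M(0) = 4
P(hit 7)*7 + P(hit 0)*0 = 4
P(hit 7) = (4 - 0)/(7 - 0) = 4/7 = 0.5714

0.5714


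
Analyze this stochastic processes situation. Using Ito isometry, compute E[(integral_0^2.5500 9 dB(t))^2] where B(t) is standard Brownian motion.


By Ito isometry: E[(int f dB)^2] = int f^2 dt
= 9^2 * 2.5500
= 81 * 2.5500 = 206.5500

206.5500


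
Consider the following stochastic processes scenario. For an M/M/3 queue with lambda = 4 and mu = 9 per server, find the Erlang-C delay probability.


a = lambda/mu = 0.4444
rho = a/c = 0.1481
Erlang-C formula applied:
C(c,a) = 0.0110

0.0110


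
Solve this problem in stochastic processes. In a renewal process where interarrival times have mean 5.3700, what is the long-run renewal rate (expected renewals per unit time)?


Long-run renewal rate = 1/E(X)
= 1/5.3700
= 0.1862

0.1862


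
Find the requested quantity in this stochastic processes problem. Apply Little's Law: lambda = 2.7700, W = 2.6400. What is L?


Little's Law: L = lambda * W
= 2.7700 * 2.6400
= 7.3128

7.3128


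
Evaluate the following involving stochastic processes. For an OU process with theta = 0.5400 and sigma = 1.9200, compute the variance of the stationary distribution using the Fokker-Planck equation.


Stationary variance = sigma^2 / (2*theta)
= 1.9200^2 / (2*0.5400)
= 3.6864 / 1.0800
= 3.4133

3.4133


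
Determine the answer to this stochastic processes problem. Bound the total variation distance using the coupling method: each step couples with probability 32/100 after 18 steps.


TV distance bound <= (1-delta)^n
= (1 - 0.3200)^18
= 0.6800^18
= 9.6641e-04

9.6641e-04


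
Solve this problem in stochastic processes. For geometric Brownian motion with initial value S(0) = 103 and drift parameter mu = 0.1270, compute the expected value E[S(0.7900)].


E[S(t)] = S(0) * exp(mu * t)
= 103 * exp(0.1270 * 0.7900)
= 103 * 1.1055
= 113.8702

113.8702


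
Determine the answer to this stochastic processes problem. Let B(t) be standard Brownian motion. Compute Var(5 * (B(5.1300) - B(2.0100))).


Var(alpha*(B(t)-B(s))) = alpha^2 * (t-s)
= 5^2 * (5.1300 - 2.0100)
= 25 * 3.1200
= 78.0000

78.0000


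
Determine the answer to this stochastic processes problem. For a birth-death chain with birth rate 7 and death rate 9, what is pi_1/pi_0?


For birth-death process, pi_n/pi_0 = (lambda/mu)^n
= (7/9)^1
= 0.7778

0.7778


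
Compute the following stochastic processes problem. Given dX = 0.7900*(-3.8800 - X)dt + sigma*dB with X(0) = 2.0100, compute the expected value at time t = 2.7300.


E[X(t)] = mu + (X(0) - mu)*exp(-theta*t)
= -3.8800 + (2.0100 - -3.8800)*exp(-0.7900*2.7300)
= -3.8800 + 5.8900 * 0.1157
= -3.1985

-3.1985


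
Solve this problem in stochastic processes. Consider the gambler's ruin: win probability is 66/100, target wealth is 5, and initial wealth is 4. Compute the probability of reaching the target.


Gambler's ruin formula:
r = q/p = 0.3400/0.6600 = 0.5152
P(win) = (1 - r^i)/(1 - r^N)
= (1 - 0.5152^4)/(1 - 0.5152^5)
= 0.9646

0.9646


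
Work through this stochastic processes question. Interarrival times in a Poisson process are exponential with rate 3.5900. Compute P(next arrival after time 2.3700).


P(X > t) = exp(-lambda * t)
= exp(-3.5900 * 2.3700)
= exp(-8.5083) = 2.0179e-04

2.0179e-04


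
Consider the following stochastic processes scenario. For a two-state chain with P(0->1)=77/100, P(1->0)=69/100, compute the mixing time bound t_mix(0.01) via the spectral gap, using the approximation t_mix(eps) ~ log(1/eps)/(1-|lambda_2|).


lambda_2 = |1 - p01 - p10| = |1 - 0.7700 - 0.6900| = 0.4600
t_mix ~ log(1/eps)/(1 - |lambda_2|)
= log(100)/(1 - 0.4600) = 4.6052/0.5400
= 8.5281

8.5281


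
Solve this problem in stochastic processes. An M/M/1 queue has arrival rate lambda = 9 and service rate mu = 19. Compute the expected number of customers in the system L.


rho = 9/19 = 0.4737
L = rho/(1-rho)
= 0.4737/0.5263
= 0.9000

0.9000


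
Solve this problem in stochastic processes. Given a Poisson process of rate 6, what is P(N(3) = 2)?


P(N(t)=k) = (lambda*t)^k * exp(-lambda*t) / k!
lambda*t = 18
= 18^2 * exp(-18) / 2!
= 324 * 1.5230e-08 / 2
= 2.4673e-06

2.4673e-06


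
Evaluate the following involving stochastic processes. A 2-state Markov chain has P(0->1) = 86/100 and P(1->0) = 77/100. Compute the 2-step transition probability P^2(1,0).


Computing P^2 by matrix multiplication.
P = [[0.1400, 0.8600], [0.7700, 0.2300]]
After raising P to the power 2:
P^2(1,0) = 0.2849

0.2849


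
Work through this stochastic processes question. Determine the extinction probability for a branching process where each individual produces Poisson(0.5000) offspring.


Since mu = 0.5000 <= 1, extinction probability = 1.

1.0000


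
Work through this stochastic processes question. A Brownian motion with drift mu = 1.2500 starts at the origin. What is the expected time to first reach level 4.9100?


Expected first passage time = a/mu
= 4.9100/1.2500
= 3.9280

3.9280


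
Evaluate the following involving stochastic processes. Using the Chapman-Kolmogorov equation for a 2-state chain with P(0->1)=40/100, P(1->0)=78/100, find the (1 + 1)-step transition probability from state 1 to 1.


P^2 = P^1 * P^1
Computing via matrix multiplication of the transition matrix.
Entry (1,1) of P^2 = 0.3604

0.3604
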